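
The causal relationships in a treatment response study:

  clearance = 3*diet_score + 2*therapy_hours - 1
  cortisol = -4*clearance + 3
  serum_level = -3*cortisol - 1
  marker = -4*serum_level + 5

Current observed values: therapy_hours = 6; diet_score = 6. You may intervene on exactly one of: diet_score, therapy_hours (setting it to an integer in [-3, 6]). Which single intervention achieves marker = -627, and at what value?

Intervening on diet_score: with other inputs at their observed values, marker = -144*diet_score - 483. Solving for -627 gives diet_score = 1, within [-3, 6].
Intervening on therapy_hours: marker = -96*therapy_hours - 771. Reaching -627 requires therapy_hours = -3/2, not an integer.

set diet_score = 1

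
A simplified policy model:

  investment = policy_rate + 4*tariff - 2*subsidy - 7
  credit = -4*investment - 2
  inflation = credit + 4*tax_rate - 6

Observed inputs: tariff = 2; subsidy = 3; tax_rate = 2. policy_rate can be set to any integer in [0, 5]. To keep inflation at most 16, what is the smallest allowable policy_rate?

policy_rate = 1

Substituting into the investment equation gives investment = policy_rate - 5.
Substituting into the credit equation gives credit = -4*policy_rate + 18.
Substituting into the inflation equation gives inflation = -4*policy_rate + 20.
Require -4*policy_rate + 20 ≤ 16, so policy_rate ≥ 1.
The smallest integer in [0, 5] satisfying this is 1.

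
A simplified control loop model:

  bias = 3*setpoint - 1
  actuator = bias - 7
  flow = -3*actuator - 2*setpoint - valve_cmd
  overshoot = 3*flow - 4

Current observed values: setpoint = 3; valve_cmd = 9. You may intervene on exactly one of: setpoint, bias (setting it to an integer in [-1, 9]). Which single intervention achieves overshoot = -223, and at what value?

set setpoint = 8

Intervening on setpoint: with other inputs at their observed values, overshoot = -33*setpoint + 41. Solving for -223 gives setpoint = 8, within [-1, 9].
Intervening on bias: overshoot = -9*bias + 14. Reaching -223 requires bias = 79/3, not an integer.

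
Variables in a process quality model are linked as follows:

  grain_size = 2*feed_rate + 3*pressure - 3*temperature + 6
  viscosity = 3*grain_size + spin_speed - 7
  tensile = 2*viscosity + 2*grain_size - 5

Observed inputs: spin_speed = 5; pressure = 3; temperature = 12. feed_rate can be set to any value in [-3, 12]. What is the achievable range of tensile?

-225 to 15

Substituting into the grain_size equation gives grain_size = 2*feed_rate - 21.
Substituting into the viscosity equation gives viscosity = 6*feed_rate - 65.
Substituting into the tensile equation gives tensile = 16*feed_rate - 177.
Linear in feed_rate, so extremes are at the endpoints: feed_rate = -3 gives tensile = -225; feed_rate = 12 gives tensile = 15.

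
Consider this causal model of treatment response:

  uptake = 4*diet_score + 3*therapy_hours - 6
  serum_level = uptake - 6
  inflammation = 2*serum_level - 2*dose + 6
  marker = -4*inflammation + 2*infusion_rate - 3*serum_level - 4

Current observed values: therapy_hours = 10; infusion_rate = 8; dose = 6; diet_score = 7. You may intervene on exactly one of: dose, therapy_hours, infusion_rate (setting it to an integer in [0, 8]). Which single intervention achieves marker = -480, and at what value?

set infusion_rate = 3

Intervening on dose: marker = 8*dose - 518. Reaching -480 requires dose = 19/4, not an integer.
Intervening on therapy_hours: marker = -33*therapy_hours - 140. Reaching -480 requires therapy_hours = 340/33, not an integer.
Intervening on infusion_rate: with other inputs at their observed values, marker = 2*infusion_rate - 486. Solving for -480 gives infusion_rate = 3, within [0, 8].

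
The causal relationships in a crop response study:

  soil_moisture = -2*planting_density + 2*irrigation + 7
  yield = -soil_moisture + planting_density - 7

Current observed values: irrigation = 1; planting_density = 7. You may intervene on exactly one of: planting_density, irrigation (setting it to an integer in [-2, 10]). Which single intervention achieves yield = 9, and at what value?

Intervening on planting_density: yield = 3*planting_density - 16. Reaching 9 requires planting_density = 25/3, not an integer.
Intervening on irrigation: with other inputs at their observed values, yield = -2*irrigation + 7. Solving for 9 gives irrigation = -1, within [-2, 10].

set irrigation = -1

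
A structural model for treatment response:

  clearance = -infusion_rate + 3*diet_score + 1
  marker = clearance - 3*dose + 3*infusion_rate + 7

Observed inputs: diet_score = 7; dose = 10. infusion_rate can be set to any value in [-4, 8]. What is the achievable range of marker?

Substituting into the clearance equation gives clearance = -infusion_rate + 22.
Substituting into the marker equation gives marker = 2*infusion_rate - 1.
Linear in infusion_rate, so extremes are at the endpoints: infusion_rate = -4 gives marker = -9; infusion_rate = 8 gives marker = 15.

-9 to 15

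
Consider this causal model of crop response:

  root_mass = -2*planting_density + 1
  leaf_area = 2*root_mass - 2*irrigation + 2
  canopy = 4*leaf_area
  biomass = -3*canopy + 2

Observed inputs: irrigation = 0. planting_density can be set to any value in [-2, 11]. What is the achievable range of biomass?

-142 to 482

Substituting into the leaf_area equation gives leaf_area = -4*planting_density + 4.
Substituting into the canopy equation gives canopy = -16*planting_density + 16.
Substituting into the biomass equation gives biomass = 48*planting_density - 46.
Linear in planting_density, so extremes are at the endpoints: planting_density = -2 gives biomass = -142; planting_density = 11 gives biomass = 482.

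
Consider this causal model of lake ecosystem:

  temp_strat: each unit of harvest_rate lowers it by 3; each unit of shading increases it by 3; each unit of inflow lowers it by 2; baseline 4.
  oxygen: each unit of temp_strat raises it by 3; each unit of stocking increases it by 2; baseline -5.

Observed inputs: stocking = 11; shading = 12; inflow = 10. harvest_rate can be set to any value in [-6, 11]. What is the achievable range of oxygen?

-22 to 131

Substituting into the temp_strat equation gives temp_strat = -3*harvest_rate + 20.
oxygen becomes -9*harvest_rate + 77.
Linear in harvest_rate, so extremes are at the endpoints: harvest_rate = -6 gives oxygen = 131; harvest_rate = 11 gives oxygen = -22.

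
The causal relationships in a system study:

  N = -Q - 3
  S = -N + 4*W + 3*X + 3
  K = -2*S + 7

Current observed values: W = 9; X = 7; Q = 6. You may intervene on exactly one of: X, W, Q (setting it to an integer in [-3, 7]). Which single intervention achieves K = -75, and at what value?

Intervening on X: K = -6*X - 89. Reaching -75 requires X = -7/3, not an integer.
Intervening on W: with other inputs at their observed values, K = -8*W - 59. Solving for -75 gives W = 2, within [-3, 7].
Intervening on Q: K = -2*Q - 119. Reaching -75 requires Q = -22, outside [-3, 7].

set W = 2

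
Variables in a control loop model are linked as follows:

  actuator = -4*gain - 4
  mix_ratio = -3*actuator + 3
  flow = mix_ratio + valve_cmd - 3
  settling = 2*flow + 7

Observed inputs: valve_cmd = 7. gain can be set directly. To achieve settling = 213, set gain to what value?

Substituting into the mix_ratio equation gives mix_ratio = 12*gain + 15.
Substituting into the flow equation gives flow = 12*gain + 19.
So settling = 24*gain + 45.
Solve 24*gain + 45 = 213: gain = (213 - 45) / 24 = 7.

gain = 7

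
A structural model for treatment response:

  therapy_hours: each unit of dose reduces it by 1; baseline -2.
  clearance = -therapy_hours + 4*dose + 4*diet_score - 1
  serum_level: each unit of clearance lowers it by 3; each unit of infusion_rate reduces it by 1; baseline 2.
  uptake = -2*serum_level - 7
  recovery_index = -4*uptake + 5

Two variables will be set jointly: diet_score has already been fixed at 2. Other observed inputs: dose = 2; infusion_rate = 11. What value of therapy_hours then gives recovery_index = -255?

With diet_score held at 2:
Intervening on therapy_hours fixes its value directly, overriding its dependence on dose.
Substituting into the clearance equation gives clearance = -therapy_hours + 15.
Substituting into the serum_level equation gives serum_level = 3*therapy_hours - 54.
Substituting into the uptake equation gives uptake = -6*therapy_hours + 101.
This gives recovery_index = 24*therapy_hours - 399.
Solve 24*therapy_hours - 399 = -255: therapy_hours = (-255 + 399) / 24 = 6.

therapy_hours = 6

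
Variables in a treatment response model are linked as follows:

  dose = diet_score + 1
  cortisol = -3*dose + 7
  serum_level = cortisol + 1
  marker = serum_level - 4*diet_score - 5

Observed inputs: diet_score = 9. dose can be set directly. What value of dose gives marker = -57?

Intervening on dose fixes its value directly, overriding its dependence on diet_score.
Substituting into the serum_level equation gives serum_level = -3*dose + 8.
Substituting into the marker equation gives marker = -3*dose - 33.
Solve -3*dose - 33 = -57: dose = (-57 + 33) / -3 = 8.

dose = 8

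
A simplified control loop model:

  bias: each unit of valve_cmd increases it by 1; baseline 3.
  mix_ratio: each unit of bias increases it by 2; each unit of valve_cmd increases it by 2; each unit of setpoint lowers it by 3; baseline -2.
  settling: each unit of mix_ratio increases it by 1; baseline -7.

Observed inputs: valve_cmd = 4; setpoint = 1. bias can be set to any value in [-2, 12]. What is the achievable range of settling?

Intervening on bias fixes its value directly, overriding its dependence on valve_cmd.
Substituting into the mix_ratio equation gives mix_ratio = 2*bias + 3.
settling becomes 2*bias - 4.
Linear in bias, so extremes are at the endpoints: bias = -2 gives settling = -8; bias = 12 gives settling = 20.

-8 to 20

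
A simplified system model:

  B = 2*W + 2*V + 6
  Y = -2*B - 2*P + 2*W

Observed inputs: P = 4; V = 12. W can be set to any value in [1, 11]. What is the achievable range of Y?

-90 to -70

Substituting into the B equation gives B = 2*W + 30.
Substituting into the Y equation gives Y = -2*W - 68.
Linear in W, so extremes are at the endpoints: W = 1 gives Y = -70; W = 11 gives Y = -90.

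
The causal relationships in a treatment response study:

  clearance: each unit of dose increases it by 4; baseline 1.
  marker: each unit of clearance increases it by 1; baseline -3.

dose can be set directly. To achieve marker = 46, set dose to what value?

dose = 12

Substituting into the marker equation gives marker = 4*dose - 2.
Solve 4*dose - 2 = 46: dose = (46 + 2) / 4 = 12.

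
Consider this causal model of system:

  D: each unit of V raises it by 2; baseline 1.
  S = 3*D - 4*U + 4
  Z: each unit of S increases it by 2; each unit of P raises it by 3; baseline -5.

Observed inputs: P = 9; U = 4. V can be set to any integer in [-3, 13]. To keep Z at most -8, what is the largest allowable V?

V = -1

Substituting into the S equation gives S = 6*V - 9.
Substituting into the Z equation gives Z = 12*V + 4.
Require 12*V + 4 ≤ -8, so V ≤ -1.
The largest integer in [-3, 13] satisfying this is -1.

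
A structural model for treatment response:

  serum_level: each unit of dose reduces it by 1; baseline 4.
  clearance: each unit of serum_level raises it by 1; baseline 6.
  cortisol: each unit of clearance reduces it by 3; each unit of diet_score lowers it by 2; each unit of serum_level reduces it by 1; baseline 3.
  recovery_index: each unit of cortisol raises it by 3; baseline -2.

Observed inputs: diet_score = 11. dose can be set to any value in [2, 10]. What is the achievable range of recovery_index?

Substituting into the clearance equation gives clearance = -dose + 10.
Substituting into the cortisol equation gives cortisol = 4*dose - 53.
This gives recovery_index = 12*dose - 161.
Linear in dose, so extremes are at the endpoints: dose = 2 gives recovery_index = -137; dose = 10 gives recovery_index = -41.

-137 to -41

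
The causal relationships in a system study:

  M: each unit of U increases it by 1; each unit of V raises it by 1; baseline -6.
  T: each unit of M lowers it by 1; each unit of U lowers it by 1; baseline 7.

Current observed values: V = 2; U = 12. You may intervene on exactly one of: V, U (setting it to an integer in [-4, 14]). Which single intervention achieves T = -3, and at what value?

set U = 7

Intervening on V: T = -V - 11. Reaching -3 requires V = -8, outside [-4, 14].
Intervening on U: with other inputs at their observed values, T = -2*U + 11. Solving for -3 gives U = 7, within [-4, 14].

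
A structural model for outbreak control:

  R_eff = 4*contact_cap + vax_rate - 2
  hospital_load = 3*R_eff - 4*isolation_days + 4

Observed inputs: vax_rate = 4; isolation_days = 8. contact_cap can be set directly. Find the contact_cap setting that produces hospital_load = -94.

contact_cap = -6

Substituting into the R_eff equation gives R_eff = 4*contact_cap + 2.
Substituting into the hospital_load equation gives hospital_load = 12*contact_cap - 22.
Solve 12*contact_cap - 22 = -94: contact_cap = (-94 + 22) / 12 = -6.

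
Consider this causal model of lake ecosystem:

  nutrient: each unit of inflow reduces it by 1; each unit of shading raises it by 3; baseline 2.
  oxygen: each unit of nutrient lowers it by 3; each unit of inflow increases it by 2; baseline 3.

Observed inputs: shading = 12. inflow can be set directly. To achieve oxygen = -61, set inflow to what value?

inflow = 10

Substituting into the nutrient equation gives nutrient = -inflow + 38.
Substituting into the oxygen equation gives oxygen = 5*inflow - 111.
Solve 5*inflow - 111 = -61: inflow = (-61 + 111) / 5 = 10.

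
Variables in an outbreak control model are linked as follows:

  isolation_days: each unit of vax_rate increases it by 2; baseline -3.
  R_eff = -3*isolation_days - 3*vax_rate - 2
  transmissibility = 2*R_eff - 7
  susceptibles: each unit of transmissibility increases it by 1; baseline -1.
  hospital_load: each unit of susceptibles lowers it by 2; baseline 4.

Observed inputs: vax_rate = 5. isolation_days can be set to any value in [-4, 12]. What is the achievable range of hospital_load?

40 to 232

Intervening on isolation_days fixes its value directly, overriding its dependence on vax_rate.
Substituting into the R_eff equation gives R_eff = -3*isolation_days - 17.
So transmissibility = -6*isolation_days - 41.
This gives susceptibles = -6*isolation_days - 42.
So hospital_load = 12*isolation_days + 88.
Linear in isolation_days, so extremes are at the endpoints: isolation_days = -4 gives hospital_load = 40; isolation_days = 12 gives hospital_load = 232.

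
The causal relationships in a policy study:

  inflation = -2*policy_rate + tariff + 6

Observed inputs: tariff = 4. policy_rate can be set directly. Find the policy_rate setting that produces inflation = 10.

policy_rate = 0

Substituting into the inflation equation gives inflation = -2*policy_rate + 10.
Solve -2*policy_rate + 10 = 10: policy_rate = (10 - 10) / -2 = 0.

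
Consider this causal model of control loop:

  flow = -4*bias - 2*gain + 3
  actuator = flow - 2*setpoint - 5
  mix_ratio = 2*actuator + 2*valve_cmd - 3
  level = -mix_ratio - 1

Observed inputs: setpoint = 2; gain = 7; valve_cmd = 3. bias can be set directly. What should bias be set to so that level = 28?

bias = -1

Substituting into the flow equation gives flow = -4*bias - 11.
So actuator = -4*bias - 20.
mix_ratio becomes -8*bias - 37.
Substituting into the level equation gives level = 8*bias + 36.
Solve 8*bias + 36 = 28: bias = (28 - 36) / 8 = -1.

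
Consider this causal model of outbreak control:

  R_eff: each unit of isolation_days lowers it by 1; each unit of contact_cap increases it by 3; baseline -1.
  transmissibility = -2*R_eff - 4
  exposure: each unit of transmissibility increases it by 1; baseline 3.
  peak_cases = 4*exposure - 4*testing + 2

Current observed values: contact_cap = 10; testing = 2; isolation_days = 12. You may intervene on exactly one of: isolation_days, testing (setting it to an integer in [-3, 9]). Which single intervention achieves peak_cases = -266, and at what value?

Intervening on isolation_days: with other inputs at their observed values, peak_cases = 8*isolation_days - 242. Solving for -266 gives isolation_days = -3, within [-3, 9].
Intervening on testing: peak_cases = -4*testing - 138. Reaching -266 requires testing = 32, outside [-3, 9].

set isolation_days = -3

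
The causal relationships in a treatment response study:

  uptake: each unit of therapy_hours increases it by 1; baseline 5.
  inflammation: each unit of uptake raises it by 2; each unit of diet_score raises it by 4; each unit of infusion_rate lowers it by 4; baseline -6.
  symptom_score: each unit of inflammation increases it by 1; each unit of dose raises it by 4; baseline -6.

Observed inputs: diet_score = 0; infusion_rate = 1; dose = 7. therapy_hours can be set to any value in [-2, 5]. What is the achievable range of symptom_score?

18 to 32

Substituting into the inflammation equation gives inflammation = 2*therapy_hours.
symptom_score becomes 2*therapy_hours + 22.
Linear in therapy_hours, so extremes are at the endpoints: therapy_hours = -2 gives symptom_score = 18; therapy_hours = 5 gives symptom_score = 32.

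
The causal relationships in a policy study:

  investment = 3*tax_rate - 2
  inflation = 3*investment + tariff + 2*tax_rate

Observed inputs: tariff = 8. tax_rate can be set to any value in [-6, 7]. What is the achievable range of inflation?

-64 to 79

Substituting into the inflation equation gives inflation = 11*tax_rate + 2.
Linear in tax_rate, so extremes are at the endpoints: tax_rate = -6 gives inflation = -64; tax_rate = 7 gives inflation = 79.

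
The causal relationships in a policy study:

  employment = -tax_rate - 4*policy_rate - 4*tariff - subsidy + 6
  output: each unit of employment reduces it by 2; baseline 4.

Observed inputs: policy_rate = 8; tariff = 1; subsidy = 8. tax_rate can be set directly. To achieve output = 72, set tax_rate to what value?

tax_rate = -4

Substituting into the employment equation gives employment = -tax_rate - 38.
Substituting into the output equation gives output = 2*tax_rate + 80.
Solve 2*tax_rate + 80 = 72: tax_rate = (72 - 80) / 2 = -4.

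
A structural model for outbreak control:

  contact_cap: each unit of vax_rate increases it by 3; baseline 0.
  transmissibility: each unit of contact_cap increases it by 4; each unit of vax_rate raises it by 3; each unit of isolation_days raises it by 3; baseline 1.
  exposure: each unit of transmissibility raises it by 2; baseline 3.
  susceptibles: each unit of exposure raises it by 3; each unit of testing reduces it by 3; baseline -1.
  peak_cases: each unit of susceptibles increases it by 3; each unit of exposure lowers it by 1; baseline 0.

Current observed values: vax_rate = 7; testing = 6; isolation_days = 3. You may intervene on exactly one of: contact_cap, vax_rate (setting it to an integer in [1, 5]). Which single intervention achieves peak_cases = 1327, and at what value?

Intervening on contact_cap: peak_cases = 64*contact_cap + 463. Reaching 1327 requires contact_cap = 27/2, not an integer.
Intervening on vax_rate: with other inputs at their observed values, peak_cases = 240*vax_rate + 127. Solving for 1327 gives vax_rate = 5, within [1, 5].

set vax_rate = 5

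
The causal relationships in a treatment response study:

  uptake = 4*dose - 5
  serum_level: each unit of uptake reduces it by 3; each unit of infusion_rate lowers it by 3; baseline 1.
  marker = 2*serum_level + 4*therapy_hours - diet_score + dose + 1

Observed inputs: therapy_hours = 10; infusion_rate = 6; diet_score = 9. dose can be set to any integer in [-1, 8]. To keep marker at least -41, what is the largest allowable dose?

Substituting into the serum_level equation gives serum_level = -12*dose - 2.
Substituting into the marker equation gives marker = -23*dose + 28.
Require -23*dose + 28 ≥ -41, so dose ≤ 3.
The largest integer in [-1, 8] satisfying this is 3.

dose = 3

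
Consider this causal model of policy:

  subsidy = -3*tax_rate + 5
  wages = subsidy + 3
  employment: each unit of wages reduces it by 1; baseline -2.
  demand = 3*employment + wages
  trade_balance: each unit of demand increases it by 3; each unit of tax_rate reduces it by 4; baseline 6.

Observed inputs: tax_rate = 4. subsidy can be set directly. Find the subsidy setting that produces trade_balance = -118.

Intervening on subsidy fixes its value directly, overriding its dependence on tax_rate.
Substituting into the employment equation gives employment = -subsidy - 5.
demand becomes -2*subsidy - 12.
Substituting into the trade_balance equation gives trade_balance = -6*subsidy - 46.
Solve -6*subsidy - 46 = -118: subsidy = (-118 + 46) / -6 = 12.

subsidy = 12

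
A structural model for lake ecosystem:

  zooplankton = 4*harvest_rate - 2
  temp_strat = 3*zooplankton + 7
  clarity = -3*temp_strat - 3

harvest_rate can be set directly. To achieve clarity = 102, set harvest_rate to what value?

harvest_rate = -3

Substituting into the temp_strat equation gives temp_strat = 12*harvest_rate + 1.
clarity becomes -36*harvest_rate - 6.
Solve -36*harvest_rate - 6 = 102: harvest_rate = (102 + 6) / -36 = -3.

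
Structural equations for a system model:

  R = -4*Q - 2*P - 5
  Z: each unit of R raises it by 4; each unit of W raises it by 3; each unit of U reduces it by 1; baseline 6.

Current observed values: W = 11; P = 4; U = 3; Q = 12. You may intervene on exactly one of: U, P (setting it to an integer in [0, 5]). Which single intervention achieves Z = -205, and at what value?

set U = 0

Intervening on U: with other inputs at their observed values, Z = -U - 205. Solving for -205 gives U = 0, within [0, 5].
Intervening on P: Z = -8*P - 176. Reaching -205 requires P = 29/8, not an integer.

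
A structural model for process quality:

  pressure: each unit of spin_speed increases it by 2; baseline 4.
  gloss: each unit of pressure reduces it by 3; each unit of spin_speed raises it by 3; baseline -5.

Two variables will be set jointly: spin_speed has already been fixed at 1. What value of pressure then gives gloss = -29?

pressure = 9

With spin_speed held at 1:
Intervening on pressure fixes its value directly, overriding its dependence on spin_speed.
Substituting into the gloss equation gives gloss = -3*pressure - 2.
Solve -3*pressure - 2 = -29: pressure = (-29 + 2) / -3 = 9.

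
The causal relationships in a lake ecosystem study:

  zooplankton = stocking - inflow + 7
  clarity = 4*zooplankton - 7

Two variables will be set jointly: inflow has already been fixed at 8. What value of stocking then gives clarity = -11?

With inflow held at 8:
Substituting into the zooplankton equation gives zooplankton = stocking - 1.
Substituting into the clarity equation gives clarity = 4*stocking - 11.
Solve 4*stocking - 11 = -11: stocking = (-11 + 11) / 4 = 0.

stocking = 0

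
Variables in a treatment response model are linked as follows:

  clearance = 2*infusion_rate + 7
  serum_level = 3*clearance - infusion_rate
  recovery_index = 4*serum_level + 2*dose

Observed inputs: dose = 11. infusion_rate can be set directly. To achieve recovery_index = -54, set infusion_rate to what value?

infusion_rate = -8

Substituting into the serum_level equation gives serum_level = 5*infusion_rate + 21.
Substituting into the recovery_index equation gives recovery_index = 20*infusion_rate + 106.
Solve 20*infusion_rate + 106 = -54: infusion_rate = (-54 - 106) / 20 = -8.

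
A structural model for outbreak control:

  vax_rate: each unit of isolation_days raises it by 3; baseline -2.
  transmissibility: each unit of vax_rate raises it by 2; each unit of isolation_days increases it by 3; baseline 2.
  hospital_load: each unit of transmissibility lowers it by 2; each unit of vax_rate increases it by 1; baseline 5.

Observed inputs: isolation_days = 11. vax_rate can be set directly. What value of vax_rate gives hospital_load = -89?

Intervening on vax_rate fixes its value directly, overriding its dependence on isolation_days.
Substituting into the transmissibility equation gives transmissibility = 2*vax_rate + 35.
This gives hospital_load = -3*vax_rate - 65.
Solve -3*vax_rate - 65 = -89: vax_rate = (-89 + 65) / -3 = 8.

vax_rate = 8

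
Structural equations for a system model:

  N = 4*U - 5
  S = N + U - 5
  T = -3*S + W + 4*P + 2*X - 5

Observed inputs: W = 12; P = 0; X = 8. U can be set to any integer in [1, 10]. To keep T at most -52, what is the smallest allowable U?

Substituting into the S equation gives S = 5*U - 10.
So T = -15*U + 53.
Require -15*U + 53 ≤ -52, so U ≥ 7.
The smallest integer in [1, 10] satisfying this is 7.

U = 7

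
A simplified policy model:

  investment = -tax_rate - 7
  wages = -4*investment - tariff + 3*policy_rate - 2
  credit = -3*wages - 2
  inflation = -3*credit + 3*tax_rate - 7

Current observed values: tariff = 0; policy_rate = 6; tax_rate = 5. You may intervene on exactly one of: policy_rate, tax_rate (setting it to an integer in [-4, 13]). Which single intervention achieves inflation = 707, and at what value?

Intervening on policy_rate: inflation = 27*policy_rate + 428. Reaching 707 requires policy_rate = 31/3, not an integer.
Intervening on tax_rate: with other inputs at their observed values, inflation = 39*tax_rate + 395. Solving for 707 gives tax_rate = 8, within [-4, 13].

set tax_rate = 8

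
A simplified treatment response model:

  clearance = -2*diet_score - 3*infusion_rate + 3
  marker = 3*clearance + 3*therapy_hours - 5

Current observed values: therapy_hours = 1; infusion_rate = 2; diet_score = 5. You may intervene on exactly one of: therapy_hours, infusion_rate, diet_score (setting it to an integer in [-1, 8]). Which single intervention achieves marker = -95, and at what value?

set infusion_rate = 8

Intervening on therapy_hours: marker = 3*therapy_hours - 44. Reaching -95 requires therapy_hours = -17, outside [-1, 8].
Intervening on infusion_rate: with other inputs at their observed values, marker = -9*infusion_rate - 23. Solving for -95 gives infusion_rate = 8, within [-1, 8].
Intervening on diet_score: marker = -6*diet_score - 11. Reaching -95 requires diet_score = 14, outside [-1, 8].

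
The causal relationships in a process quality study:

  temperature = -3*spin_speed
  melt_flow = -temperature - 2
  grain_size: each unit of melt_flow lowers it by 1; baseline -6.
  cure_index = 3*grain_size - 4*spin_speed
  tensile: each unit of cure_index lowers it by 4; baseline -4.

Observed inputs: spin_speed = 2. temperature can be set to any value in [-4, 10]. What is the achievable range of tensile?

-44 to 124

Intervening on temperature fixes its value directly, overriding its dependence on spin_speed.
Substituting into the grain_size equation gives grain_size = temperature - 4.
cure_index becomes 3*temperature - 20.
So tensile = -12*temperature + 76.
Linear in temperature, so extremes are at the endpoints: temperature = -4 gives tensile = 124; temperature = 10 gives tensile = -44.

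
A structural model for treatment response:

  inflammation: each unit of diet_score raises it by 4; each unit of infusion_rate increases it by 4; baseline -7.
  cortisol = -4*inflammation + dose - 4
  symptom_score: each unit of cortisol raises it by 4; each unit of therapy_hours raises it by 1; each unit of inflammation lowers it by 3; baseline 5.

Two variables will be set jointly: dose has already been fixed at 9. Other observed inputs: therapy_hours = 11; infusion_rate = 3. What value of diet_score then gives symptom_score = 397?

With dose held at 9:
Substituting into the inflammation equation gives inflammation = 4*diet_score + 5.
This gives cortisol = -16*diet_score - 15.
symptom_score becomes -76*diet_score - 59.
Solve -76*diet_score - 59 = 397: diet_score = (397 + 59) / -76 = -6.

diet_score = -6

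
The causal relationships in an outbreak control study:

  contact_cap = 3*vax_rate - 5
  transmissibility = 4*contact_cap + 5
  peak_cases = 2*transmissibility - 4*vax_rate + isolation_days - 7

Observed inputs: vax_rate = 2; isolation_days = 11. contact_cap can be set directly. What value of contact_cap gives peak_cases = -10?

contact_cap = -2

Intervening on contact_cap fixes its value directly, overriding its dependence on vax_rate.
Substituting into the peak_cases equation gives peak_cases = 8*contact_cap + 6.
Solve 8*contact_cap + 6 = -10: contact_cap = (-10 - 6) / 8 = -2.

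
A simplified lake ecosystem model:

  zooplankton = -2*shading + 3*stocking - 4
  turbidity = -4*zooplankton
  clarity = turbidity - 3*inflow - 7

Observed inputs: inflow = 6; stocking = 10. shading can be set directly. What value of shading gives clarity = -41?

shading = 11

Substituting into the zooplankton equation gives zooplankton = -2*shading + 26.
Substituting into the turbidity equation gives turbidity = 8*shading - 104.
Substituting into the clarity equation gives clarity = 8*shading - 129.
Solve 8*shading - 129 = -41: shading = (-41 + 129) / 8 = 11.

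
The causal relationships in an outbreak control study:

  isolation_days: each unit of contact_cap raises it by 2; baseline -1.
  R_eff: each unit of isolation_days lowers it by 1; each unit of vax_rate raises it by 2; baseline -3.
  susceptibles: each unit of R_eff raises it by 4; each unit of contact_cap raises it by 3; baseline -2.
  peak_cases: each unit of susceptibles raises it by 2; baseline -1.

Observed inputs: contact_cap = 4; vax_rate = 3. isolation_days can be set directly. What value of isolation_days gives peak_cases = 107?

Intervening on isolation_days fixes its value directly, overriding its dependence on contact_cap.
Substituting into the R_eff equation gives R_eff = -isolation_days + 3.
Substituting into the susceptibles equation gives susceptibles = -4*isolation_days + 22.
Substituting into the peak_cases equation gives peak_cases = -8*isolation_days + 43.
Solve -8*isolation_days + 43 = 107: isolation_days = (107 - 43) / -8 = -8.

isolation_days = -8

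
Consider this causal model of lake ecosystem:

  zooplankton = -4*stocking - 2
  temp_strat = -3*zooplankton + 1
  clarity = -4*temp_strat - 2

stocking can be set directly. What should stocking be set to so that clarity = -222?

stocking = 4

Substituting into the temp_strat equation gives temp_strat = 12*stocking + 7.
Substituting into the clarity equation gives clarity = -48*stocking - 30.
Solve -48*stocking - 30 = -222: stocking = (-222 + 30) / -48 = 4.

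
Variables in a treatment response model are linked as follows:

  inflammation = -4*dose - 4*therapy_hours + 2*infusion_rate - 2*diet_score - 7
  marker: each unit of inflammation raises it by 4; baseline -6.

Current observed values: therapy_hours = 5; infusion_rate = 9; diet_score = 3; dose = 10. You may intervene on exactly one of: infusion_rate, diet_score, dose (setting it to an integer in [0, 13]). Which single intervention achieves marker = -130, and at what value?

set dose = 4

Intervening on infusion_rate: marker = 8*infusion_rate - 298. Reaching -130 requires infusion_rate = 21, outside [0, 13].
Intervening on diet_score: marker = -8*diet_score - 202. Reaching -130 requires diet_score = -9, outside [0, 13].
Intervening on dose: with other inputs at their observed values, marker = -16*dose - 66. Solving for -130 gives dose = 4, within [0, 13].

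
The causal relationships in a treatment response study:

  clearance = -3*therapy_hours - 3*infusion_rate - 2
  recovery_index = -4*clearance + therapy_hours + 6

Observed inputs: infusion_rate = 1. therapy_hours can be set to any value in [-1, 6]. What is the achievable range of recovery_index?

13 to 104

Substituting into the clearance equation gives clearance = -3*therapy_hours - 5.
recovery_index becomes 13*therapy_hours + 26.
Linear in therapy_hours, so extremes are at the endpoints: therapy_hours = -1 gives recovery_index = 13; therapy_hours = 6 gives recovery_index = 104.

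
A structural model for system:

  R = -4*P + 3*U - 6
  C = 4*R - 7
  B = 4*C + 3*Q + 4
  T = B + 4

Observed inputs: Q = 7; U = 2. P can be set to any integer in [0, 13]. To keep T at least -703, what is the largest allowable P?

P = 11

Substituting into the R equation gives R = -4*P.
Substituting into the C equation gives C = -16*P - 7.
Substituting into the B equation gives B = -64*P - 3.
Substituting into the T equation gives T = -64*P + 1.
Require -64*P + 1 ≥ -703, so P ≤ 11.
The largest integer in [0, 13] satisfying this is 11.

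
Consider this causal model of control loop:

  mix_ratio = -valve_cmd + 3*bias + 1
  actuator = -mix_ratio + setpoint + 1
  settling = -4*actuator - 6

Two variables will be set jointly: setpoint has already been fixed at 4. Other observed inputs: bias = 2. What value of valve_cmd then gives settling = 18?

With setpoint held at 4:
Substituting into the mix_ratio equation gives mix_ratio = -valve_cmd + 7.
Substituting into the actuator equation gives actuator = valve_cmd - 2.
settling becomes -4*valve_cmd + 2.
Solve -4*valve_cmd + 2 = 18: valve_cmd = (18 - 2) / -4 = -4.

valve_cmd = -4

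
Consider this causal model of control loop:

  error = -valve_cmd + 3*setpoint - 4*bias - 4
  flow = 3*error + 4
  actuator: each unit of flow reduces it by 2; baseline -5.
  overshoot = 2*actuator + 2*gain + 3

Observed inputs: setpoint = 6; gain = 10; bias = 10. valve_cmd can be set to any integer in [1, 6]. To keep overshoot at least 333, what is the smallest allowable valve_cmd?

valve_cmd = 2

Substituting into the error equation gives error = -valve_cmd - 26.
This gives flow = -3*valve_cmd - 74.
actuator becomes 6*valve_cmd + 143.
Substituting into the overshoot equation gives overshoot = 12*valve_cmd + 309.
Require 12*valve_cmd + 309 ≥ 333, so valve_cmd ≥ 2.
The smallest integer in [1, 6] satisfying this is 2.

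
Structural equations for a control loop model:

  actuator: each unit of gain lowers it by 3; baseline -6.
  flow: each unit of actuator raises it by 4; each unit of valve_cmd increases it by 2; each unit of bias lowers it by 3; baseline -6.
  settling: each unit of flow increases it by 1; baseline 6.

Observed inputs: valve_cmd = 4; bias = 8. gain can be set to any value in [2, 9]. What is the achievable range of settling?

Substituting into the flow equation gives flow = -12*gain - 46.
This gives settling = -12*gain - 40.
Linear in gain, so extremes are at the endpoints: gain = 2 gives settling = -64; gain = 9 gives settling = -148.

-148 to -64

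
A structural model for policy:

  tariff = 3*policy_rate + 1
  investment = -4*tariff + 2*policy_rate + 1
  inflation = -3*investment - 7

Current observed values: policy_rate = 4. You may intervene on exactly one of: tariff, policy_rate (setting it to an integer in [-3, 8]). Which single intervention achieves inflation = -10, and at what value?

set tariff = 2

Intervening on tariff: with other inputs at their observed values, inflation = 12*tariff - 34. Solving for -10 gives tariff = 2, within [-3, 8].
Intervening on policy_rate: inflation = 30*policy_rate + 2. Reaching -10 requires policy_rate = -2/5, not an integer.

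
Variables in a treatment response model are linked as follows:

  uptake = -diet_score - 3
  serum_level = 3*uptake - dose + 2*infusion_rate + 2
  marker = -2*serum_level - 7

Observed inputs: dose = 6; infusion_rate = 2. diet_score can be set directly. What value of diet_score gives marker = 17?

Substituting into the serum_level equation gives serum_level = -3*diet_score - 9.
Substituting into the marker equation gives marker = 6*diet_score + 11.
Solve 6*diet_score + 11 = 17: diet_score = (17 - 11) / 6 = 1.

diet_score = 1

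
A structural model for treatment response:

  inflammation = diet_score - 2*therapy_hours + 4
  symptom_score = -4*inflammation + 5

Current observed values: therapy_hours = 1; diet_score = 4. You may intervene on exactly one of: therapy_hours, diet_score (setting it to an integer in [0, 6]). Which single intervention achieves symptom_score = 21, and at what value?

set therapy_hours = 6

Intervening on therapy_hours: with other inputs at their observed values, symptom_score = 8*therapy_hours - 27. Solving for 21 gives therapy_hours = 6, within [0, 6].
Intervening on diet_score: symptom_score = -4*diet_score - 3. Reaching 21 requires diet_score = -6, outside [0, 6].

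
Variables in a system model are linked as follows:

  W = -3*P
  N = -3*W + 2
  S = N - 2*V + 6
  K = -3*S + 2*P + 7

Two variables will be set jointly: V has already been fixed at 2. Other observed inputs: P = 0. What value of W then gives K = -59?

W = -6

With V held at 2:
Intervening on W fixes its value directly, overriding its dependence on P.
Substituting into the S equation gives S = -3*W + 4.
Substituting into the K equation gives K = 9*W - 5.
Solve 9*W - 5 = -59: W = (-59 + 5) / 9 = -6.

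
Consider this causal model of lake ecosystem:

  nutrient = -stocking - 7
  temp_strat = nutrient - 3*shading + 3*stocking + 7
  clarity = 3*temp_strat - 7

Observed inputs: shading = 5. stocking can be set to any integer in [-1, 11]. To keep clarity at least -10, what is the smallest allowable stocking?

stocking = 7

Substituting into the temp_strat equation gives temp_strat = 2*stocking - 15.
Substituting into the clarity equation gives clarity = 6*stocking - 52.
Require 6*stocking - 52 ≥ -10, so stocking ≥ 7.
The smallest integer in [-1, 11] satisfying this is 7.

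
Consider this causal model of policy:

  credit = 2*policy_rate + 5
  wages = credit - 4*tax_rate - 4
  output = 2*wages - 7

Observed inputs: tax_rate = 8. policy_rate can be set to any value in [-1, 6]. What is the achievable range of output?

-73 to -45

Substituting into the wages equation gives wages = 2*policy_rate - 31.
So output = 4*policy_rate - 69.
Linear in policy_rate, so extremes are at the endpoints: policy_rate = -1 gives output = -73; policy_rate = 6 gives output = -45.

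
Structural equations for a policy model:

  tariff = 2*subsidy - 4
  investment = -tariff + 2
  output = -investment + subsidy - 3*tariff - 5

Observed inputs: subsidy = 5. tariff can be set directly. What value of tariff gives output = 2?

Intervening on tariff fixes its value directly, overriding its dependence on subsidy.
Substituting into the output equation gives output = -2*tariff - 2.
Solve -2*tariff - 2 = 2: tariff = (2 + 2) / -2 = -2.

tariff = -2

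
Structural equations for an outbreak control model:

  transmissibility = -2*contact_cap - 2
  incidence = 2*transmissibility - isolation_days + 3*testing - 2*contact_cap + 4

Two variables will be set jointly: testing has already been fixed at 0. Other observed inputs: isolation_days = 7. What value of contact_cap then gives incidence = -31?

contact_cap = 4

With testing held at 0:
Substituting into the incidence equation gives incidence = -6*contact_cap - 7.
Solve -6*contact_cap - 7 = -31: contact_cap = (-31 + 7) / -6 = 4.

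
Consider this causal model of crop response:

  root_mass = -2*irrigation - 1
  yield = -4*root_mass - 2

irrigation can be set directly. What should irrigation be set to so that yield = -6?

irrigation = -1

Substituting into the yield equation gives yield = 8*irrigation + 2.
Solve 8*irrigation + 2 = -6: irrigation = (-6 - 2) / 8 = -1.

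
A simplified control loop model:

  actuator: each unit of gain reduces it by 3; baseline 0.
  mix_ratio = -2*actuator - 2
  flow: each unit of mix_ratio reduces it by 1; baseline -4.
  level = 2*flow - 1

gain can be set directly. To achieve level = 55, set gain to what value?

gain = -5

Substituting into the mix_ratio equation gives mix_ratio = 6*gain - 2.
So flow = -6*gain - 2.
Substituting into the level equation gives level = -12*gain - 5.
Solve -12*gain - 5 = 55: gain = (55 + 5) / -12 = -5.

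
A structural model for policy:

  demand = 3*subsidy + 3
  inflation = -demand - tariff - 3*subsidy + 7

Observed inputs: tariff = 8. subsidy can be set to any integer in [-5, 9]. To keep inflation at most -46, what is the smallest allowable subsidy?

subsidy = 7

Substituting into the inflation equation gives inflation = -6*subsidy - 4.
Require -6*subsidy - 4 ≤ -46, so subsidy ≥ 7.
The smallest integer in [-5, 9] satisfying this is 7.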